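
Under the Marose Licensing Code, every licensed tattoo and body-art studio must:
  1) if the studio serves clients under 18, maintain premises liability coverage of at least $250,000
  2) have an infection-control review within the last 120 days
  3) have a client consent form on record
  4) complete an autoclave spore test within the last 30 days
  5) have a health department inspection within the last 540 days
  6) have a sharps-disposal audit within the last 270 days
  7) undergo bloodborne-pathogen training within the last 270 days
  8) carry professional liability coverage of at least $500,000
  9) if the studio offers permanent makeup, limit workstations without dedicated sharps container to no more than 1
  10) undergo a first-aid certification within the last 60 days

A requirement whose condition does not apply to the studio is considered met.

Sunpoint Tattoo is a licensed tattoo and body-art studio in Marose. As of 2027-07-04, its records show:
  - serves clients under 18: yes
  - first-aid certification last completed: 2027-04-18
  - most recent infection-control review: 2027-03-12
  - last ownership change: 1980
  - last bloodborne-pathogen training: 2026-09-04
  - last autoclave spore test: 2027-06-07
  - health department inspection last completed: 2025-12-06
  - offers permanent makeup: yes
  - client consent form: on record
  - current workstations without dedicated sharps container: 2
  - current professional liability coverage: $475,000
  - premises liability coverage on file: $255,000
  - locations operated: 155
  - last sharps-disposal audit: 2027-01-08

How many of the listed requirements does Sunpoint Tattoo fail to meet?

1. condition 'serves clients under 18' holds; premises liability coverage $255,000 ≥ $250,000 → met
2. infection-control review 114 days ago vs limit 120 → met
3. client consent form present → met
4. autoclave spore test 27 days ago vs limit 30 → met
5. health department inspection 575 days ago vs limit 540 → not met
6. sharps-disposal audit 177 days ago vs limit 270 → met
7. bloodborne-pathogen training 303 days ago vs limit 270 → not met
8. professional liability coverage $475,000 < $500,000 → not met
9. condition 'offers permanent makeup' holds; workstations without dedicated sharps container 2 > 1 → not met
10. first-aid certification 77 days ago vs limit 60 → not met
Not met: 5 of 10

5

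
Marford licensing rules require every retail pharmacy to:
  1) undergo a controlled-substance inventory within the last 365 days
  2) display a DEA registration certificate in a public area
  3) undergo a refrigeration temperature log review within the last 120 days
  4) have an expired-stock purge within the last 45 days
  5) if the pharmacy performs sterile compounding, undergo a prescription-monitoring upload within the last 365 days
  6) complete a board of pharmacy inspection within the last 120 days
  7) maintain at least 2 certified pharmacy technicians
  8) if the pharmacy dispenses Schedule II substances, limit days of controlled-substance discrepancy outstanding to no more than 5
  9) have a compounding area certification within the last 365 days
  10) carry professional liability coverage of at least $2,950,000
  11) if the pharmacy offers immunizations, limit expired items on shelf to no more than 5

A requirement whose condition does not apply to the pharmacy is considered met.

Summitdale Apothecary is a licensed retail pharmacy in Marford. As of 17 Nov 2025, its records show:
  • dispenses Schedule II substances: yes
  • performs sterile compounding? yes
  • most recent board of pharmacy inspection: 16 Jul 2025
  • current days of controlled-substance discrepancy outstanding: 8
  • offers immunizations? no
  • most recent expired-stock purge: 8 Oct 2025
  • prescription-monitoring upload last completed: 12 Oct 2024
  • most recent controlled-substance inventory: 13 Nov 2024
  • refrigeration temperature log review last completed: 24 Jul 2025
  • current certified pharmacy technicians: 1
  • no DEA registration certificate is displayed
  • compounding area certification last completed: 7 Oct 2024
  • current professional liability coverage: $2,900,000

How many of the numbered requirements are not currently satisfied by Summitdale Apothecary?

1. controlled-substance inventory 369 days ago vs limit 365 → not met
2. DEA registration certificate absent → not met
3. refrigeration temperature log review 116 days ago vs limit 120 → met
4. expired-stock purge 40 days ago vs limit 45 → met
5. condition 'performs sterile compounding' holds; prescription-monitoring upload 401 days ago vs limit 365 → not met
6. board of pharmacy inspection 124 days ago vs limit 120 → not met
7. certified pharmacy technicians 1 < 2 → not met
8. condition 'dispenses Schedule II substances' holds; days of controlled-substance discrepancy outstanding 8 > 5 → not met
9. compounding area certification 406 days ago vs limit 365 → not met
10. professional liability coverage $2,900,000 < $2,950,000 → not met
11. condition 'offers immunizations' does not hold → requirement n/a → met
Not met: 8 of 11

8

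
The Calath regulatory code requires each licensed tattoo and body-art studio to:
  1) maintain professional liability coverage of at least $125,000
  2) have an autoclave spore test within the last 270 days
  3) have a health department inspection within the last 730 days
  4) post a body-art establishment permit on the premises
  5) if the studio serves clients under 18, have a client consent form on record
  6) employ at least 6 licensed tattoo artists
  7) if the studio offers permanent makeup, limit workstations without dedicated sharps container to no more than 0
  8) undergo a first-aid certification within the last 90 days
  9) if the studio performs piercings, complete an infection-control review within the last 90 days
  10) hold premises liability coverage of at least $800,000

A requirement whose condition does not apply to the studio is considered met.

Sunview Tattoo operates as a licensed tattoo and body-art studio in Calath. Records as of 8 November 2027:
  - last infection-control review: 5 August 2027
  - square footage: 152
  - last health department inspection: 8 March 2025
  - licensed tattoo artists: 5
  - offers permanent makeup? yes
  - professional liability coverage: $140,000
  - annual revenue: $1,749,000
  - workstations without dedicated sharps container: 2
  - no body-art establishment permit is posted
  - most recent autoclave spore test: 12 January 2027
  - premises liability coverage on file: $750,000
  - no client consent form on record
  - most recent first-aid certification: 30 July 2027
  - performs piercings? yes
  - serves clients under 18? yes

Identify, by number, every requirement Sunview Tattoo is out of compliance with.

2, 3, 4, 5, 6, 7, 8, 9, 10

1. professional liability coverage $140,000 ≥ $125,000 → met
2. autoclave spore test 300 days ago vs limit 270 → not met
3. health department inspection 975 days ago vs limit 730 → not met
4. body-art establishment permit absent → not met
5. condition 'serves clients under 18' holds; client consent form absent → not met
6. licensed tattoo artists 5 < 6 → not met
7. condition 'offers permanent makeup' holds; workstations without dedicated sharps container 2 > 0 → not met
8. first-aid certification 101 days ago vs limit 90 → not met
9. condition 'performs piercings' holds; infection-control review 95 days ago vs limit 90 → not met
10. premises liability coverage $750,000 < $800,000 → not met
Not met: 2, 3, 4, 5, 6, 7, 8, 9, 10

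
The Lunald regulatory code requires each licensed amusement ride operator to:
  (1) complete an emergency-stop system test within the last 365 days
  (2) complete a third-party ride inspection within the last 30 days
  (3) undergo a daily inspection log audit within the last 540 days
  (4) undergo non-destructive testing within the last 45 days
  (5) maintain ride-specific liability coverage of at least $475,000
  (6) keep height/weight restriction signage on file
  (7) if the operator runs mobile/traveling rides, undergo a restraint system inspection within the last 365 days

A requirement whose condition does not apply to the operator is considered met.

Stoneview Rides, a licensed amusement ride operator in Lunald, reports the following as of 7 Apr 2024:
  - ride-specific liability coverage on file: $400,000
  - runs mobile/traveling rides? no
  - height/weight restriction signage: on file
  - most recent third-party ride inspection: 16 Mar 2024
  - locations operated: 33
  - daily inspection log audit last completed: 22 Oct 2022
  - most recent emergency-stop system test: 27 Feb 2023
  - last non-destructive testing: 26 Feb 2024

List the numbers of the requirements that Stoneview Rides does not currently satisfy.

1, 5

1. emergency-stop system test 405 days ago vs limit 365 → not met
2. third-party ride inspection 22 days ago vs limit 30 → met
3. daily inspection log audit 533 days ago vs limit 540 → met
4. non-destructive testing 41 days ago vs limit 45 → met
5. ride-specific liability coverage $400,000 < $475,000 → not met
6. height/weight restriction signage present → met
7. condition 'runs mobile/traveling rides' does not hold → requirement n/a → met
Not met: 1, 5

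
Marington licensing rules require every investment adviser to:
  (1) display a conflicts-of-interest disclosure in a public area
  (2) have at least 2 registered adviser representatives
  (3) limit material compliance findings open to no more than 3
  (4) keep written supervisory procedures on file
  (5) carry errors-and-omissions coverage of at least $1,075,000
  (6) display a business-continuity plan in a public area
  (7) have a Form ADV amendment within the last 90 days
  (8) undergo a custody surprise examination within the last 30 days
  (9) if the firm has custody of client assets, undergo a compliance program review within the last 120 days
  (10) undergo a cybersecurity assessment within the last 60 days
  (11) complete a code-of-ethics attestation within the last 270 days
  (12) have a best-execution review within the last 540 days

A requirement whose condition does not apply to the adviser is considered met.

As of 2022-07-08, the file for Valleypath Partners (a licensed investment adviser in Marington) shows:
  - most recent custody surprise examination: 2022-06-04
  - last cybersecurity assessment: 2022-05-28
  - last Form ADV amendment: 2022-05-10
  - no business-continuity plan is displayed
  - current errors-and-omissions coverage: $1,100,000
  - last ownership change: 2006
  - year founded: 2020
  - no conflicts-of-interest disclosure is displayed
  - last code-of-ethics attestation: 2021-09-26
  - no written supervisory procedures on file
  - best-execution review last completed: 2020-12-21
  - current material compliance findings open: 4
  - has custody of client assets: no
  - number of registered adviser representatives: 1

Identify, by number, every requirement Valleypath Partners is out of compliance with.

1, 2, 3, 4, 6, 8, 11, 12

1. conflicts-of-interest disclosure absent → not met
2. registered adviser representatives 1 < 2 → not met
3. material compliance findings open 4 > 3 → not met
4. written supervisory procedures absent → not met
5. errors-and-omissions coverage $1,100,000 ≥ $1,075,000 → met
6. business-continuity plan absent → not met
7. Form ADV amendment 59 days ago vs limit 90 → met
8. custody surprise examination 34 days ago vs limit 30 → not met
9. condition 'has custody of client assets' does not hold → requirement n/a → met
10. cybersecurity assessment 41 days ago vs limit 60 → met
11. code-of-ethics attestation 285 days ago vs limit 270 → not met
12. best-execution review 564 days ago vs limit 540 → not met
Not met: 1, 2, 3, 4, 6, 8, 11, 12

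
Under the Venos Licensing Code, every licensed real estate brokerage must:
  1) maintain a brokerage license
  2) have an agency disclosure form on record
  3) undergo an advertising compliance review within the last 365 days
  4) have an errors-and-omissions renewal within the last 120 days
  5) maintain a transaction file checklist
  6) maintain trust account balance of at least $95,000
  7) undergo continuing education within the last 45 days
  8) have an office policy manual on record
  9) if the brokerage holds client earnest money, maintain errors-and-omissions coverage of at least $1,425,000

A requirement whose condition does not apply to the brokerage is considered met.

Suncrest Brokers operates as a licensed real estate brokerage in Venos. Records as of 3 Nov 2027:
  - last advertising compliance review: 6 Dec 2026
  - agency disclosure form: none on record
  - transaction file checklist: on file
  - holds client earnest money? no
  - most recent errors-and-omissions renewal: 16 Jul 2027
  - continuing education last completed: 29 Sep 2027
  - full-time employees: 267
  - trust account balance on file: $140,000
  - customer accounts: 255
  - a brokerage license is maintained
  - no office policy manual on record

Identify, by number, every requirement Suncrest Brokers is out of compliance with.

2, 8

1. brokerage license present → met
2. agency disclosure form absent → not met
3. advertising compliance review 332 days ago vs limit 365 → met
4. errors-and-omissions renewal 110 days ago vs limit 120 → met
5. transaction file checklist present → met
6. trust account balance $140,000 ≥ $95,000 → met
7. continuing education 35 days ago vs limit 45 → met
8. office policy manual absent → not met
9. condition 'holds client earnest money' does not hold → requirement n/a → met
Not met: 2, 8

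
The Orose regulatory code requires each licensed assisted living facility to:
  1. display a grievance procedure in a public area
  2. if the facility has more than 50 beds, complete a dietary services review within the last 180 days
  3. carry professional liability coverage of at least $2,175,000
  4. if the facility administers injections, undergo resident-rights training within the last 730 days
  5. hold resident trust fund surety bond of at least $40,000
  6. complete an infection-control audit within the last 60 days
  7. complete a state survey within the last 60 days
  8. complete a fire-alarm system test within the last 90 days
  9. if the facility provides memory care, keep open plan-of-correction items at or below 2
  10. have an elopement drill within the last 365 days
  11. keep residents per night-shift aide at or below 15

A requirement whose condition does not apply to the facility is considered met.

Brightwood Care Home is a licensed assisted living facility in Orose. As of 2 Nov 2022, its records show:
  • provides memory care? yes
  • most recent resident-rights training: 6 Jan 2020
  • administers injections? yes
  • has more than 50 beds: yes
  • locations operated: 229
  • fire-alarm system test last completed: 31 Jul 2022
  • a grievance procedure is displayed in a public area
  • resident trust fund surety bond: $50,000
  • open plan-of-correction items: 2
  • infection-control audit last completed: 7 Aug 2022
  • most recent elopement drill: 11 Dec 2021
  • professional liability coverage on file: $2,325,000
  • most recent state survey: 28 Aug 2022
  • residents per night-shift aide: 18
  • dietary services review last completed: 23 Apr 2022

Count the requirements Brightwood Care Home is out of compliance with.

6

1. grievance procedure present → met
2. condition 'has more than 50 beds' holds; dietary services review 193 days ago vs limit 180 → not met
3. professional liability coverage $2,325,000 ≥ $2,175,000 → met
4. condition 'administers injections' holds; resident-rights training 1031 days ago vs limit 730 → not met
5. resident trust fund surety bond $50,000 ≥ $40,000 → met
6. infection-control audit 87 days ago vs limit 60 → not met
7. state survey 66 days ago vs limit 60 → not met
8. fire-alarm system test 94 days ago vs limit 90 → not met
9. condition 'provides memory care' holds; open plan-of-correction items 2 ≤ 2 → met
10. elopement drill 326 days ago vs limit 365 → met
11. residents per night-shift aide 18 > 15 → not met
Not met: 6 of 11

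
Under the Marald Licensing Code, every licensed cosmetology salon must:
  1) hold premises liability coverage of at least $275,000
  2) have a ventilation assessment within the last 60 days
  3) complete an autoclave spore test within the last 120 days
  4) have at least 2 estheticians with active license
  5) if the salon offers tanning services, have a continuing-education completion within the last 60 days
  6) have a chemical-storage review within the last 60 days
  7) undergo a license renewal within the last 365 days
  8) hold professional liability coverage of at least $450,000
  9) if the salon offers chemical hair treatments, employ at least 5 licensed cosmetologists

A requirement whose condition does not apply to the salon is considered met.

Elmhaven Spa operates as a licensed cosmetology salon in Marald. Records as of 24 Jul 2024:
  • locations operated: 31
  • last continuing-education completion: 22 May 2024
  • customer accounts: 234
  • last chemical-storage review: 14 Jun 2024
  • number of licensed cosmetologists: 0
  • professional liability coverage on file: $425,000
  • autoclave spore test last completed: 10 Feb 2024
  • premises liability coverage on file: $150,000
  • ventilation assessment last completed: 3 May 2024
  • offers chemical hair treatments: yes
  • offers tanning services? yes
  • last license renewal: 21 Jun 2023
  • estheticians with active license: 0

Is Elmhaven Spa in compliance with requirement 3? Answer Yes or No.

3. autoclave spore test 165 days ago vs limit 120 → not met

No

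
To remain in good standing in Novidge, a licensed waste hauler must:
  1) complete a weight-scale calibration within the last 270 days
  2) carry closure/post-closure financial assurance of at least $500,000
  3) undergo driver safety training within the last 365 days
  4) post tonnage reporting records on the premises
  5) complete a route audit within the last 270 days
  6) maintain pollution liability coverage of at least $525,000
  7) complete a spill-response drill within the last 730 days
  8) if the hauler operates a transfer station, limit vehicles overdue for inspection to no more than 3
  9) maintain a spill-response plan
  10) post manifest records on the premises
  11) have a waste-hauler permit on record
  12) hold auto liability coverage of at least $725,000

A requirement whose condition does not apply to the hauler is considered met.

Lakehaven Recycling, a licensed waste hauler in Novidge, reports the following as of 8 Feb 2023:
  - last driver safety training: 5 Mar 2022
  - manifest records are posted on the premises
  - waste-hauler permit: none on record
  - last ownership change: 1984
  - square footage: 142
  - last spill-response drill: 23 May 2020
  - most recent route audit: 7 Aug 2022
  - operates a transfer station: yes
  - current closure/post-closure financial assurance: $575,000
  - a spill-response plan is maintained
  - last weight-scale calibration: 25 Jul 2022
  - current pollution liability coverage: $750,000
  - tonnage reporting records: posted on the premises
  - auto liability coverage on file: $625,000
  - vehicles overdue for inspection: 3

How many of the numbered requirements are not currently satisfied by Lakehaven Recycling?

3

1. weight-scale calibration 198 days ago vs limit 270 → met
2. closure/post-closure financial assurance $575,000 ≥ $500,000 → met
3. driver safety training 340 days ago vs limit 365 → met
4. tonnage reporting records present → met
5. route audit 185 days ago vs limit 270 → met
6. pollution liability coverage $750,000 ≥ $525,000 → met
7. spill-response drill 991 days ago vs limit 730 → not met
8. condition 'operates a transfer station' holds; vehicles overdue for inspection 3 ≤ 3 → met
9. spill-response plan present → met
10. manifest records present → met
11. waste-hauler permit absent → not met
12. auto liability coverage $625,000 < $725,000 → not met
Not met: 3 of 12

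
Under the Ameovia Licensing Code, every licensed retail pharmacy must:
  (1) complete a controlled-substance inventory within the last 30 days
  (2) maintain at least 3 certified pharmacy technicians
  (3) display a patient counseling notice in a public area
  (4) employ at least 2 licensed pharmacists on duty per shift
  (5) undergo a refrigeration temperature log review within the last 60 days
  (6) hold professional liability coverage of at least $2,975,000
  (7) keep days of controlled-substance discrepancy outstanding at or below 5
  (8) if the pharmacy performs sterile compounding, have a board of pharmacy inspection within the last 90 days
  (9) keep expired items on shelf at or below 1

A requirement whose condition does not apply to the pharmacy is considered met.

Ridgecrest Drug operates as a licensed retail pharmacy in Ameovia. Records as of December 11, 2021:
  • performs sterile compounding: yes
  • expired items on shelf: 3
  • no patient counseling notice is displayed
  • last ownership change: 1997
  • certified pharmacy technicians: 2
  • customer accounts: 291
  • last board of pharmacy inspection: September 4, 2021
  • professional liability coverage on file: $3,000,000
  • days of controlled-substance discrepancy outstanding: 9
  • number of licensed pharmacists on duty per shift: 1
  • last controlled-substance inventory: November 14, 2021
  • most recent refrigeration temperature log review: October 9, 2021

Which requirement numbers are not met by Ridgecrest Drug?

2, 3, 4, 5, 7, 8, 9

1. controlled-substance inventory 27 days ago vs limit 30 → met
2. certified pharmacy technicians 2 < 3 → not met
3. patient counseling notice absent → not met
4. licensed pharmacists on duty per shift 1 < 2 → not met
5. refrigeration temperature log review 63 days ago vs limit 60 → not met
6. professional liability coverage $3,000,000 ≥ $2,975,000 → met
7. days of controlled-substance discrepancy outstanding 9 > 5 → not met
8. condition 'performs sterile compounding' holds; board of pharmacy inspection 98 days ago vs limit 90 → not met
9. expired items on shelf 3 > 1 → not met
Not met: 2, 3, 4, 5, 7, 8, 9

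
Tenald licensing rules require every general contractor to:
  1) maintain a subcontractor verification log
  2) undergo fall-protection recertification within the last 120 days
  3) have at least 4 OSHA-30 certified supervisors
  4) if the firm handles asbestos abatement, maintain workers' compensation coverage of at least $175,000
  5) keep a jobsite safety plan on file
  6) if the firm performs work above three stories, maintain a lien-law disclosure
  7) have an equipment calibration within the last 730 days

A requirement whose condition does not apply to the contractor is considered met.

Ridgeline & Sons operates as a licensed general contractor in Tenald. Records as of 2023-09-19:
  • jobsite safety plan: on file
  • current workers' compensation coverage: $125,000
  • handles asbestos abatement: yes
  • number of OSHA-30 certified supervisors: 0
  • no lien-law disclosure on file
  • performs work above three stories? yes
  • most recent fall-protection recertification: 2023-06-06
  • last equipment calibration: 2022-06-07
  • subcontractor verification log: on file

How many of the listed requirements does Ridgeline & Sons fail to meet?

3

1. subcontractor verification log present → met
2. fall-protection recertification 105 days ago vs limit 120 → met
3. OSHA-30 certified supervisors 0 < 4 → not met
4. condition 'handles asbestos abatement' holds; workers' compensation coverage $125,000 < $175,000 → not met
5. jobsite safety plan present → met
6. condition 'performs work above three stories' holds; lien-law disclosure absent → not met
7. equipment calibration 469 days ago vs limit 730 → met
Not met: 3 of 7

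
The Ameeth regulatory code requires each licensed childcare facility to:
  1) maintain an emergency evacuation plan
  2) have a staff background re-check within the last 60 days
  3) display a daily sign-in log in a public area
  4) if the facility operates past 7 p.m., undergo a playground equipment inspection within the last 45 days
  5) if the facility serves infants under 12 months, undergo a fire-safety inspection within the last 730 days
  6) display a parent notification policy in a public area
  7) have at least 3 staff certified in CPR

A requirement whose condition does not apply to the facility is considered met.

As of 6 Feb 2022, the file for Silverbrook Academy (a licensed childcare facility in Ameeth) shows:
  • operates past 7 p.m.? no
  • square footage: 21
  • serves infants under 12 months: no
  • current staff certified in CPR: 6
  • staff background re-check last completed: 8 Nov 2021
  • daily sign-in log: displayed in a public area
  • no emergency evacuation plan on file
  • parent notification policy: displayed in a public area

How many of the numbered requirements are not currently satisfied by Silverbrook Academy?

1. emergency evacuation plan absent → not met
2. staff background re-check 90 days ago vs limit 60 → not met
3. daily sign-in log present → met
4. condition 'operates past 7 p.m.' does not hold → requirement n/a → met
5. condition 'serves infants under 12 months' does not hold → requirement n/a → met
6. parent notification policy present → met
7. staff certified in CPR 6 ≥ 3 → met
Not met: 2 of 7

2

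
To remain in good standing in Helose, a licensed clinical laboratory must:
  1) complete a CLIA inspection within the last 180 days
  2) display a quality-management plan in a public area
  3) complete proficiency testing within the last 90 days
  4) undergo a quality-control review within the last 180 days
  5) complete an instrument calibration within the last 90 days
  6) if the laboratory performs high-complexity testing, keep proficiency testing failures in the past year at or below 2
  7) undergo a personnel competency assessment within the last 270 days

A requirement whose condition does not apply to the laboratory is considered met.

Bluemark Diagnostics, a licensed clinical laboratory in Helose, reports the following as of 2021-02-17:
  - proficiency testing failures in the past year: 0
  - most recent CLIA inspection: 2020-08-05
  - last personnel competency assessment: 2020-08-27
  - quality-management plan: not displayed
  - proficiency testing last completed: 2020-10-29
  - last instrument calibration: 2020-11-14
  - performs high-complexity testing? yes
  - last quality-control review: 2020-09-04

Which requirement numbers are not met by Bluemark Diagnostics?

1, 2, 3, 5

1. CLIA inspection 196 days ago vs limit 180 → not met
2. quality-management plan absent → not met
3. proficiency testing 111 days ago vs limit 90 → not met
4. quality-control review 166 days ago vs limit 180 → met
5. instrument calibration 95 days ago vs limit 90 → not met
6. condition 'performs high-complexity testing' holds; proficiency testing failures in the past year 0 ≤ 2 → met
7. personnel competency assessment 174 days ago vs limit 270 → met
Not met: 1, 2, 3, 5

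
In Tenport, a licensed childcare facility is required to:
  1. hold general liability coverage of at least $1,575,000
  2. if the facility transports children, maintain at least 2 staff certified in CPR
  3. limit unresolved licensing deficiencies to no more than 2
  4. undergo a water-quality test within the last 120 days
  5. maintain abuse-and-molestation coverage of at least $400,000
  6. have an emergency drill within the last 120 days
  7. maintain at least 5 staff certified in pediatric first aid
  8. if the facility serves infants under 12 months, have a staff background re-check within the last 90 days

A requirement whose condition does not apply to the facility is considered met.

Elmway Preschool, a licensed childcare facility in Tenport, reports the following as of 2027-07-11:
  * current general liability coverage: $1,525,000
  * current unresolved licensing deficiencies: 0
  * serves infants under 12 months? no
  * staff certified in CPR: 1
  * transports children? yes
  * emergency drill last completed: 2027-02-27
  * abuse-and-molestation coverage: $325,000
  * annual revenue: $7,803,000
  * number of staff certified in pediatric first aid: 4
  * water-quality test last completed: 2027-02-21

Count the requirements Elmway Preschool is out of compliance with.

6

1. general liability coverage $1,525,000 < $1,575,000 → not met
2. condition 'transports children' holds; staff certified in CPR 1 < 2 → not met
3. unresolved licensing deficiencies 0 ≤ 2 → met
4. water-quality test 140 days ago vs limit 120 → not met
5. abuse-and-molestation coverage $325,000 < $400,000 → not met
6. emergency drill 134 days ago vs limit 120 → not met
7. staff certified in pediatric first aid 4 < 5 → not met
8. condition 'serves infants under 12 months' does not hold → requirement n/a → met
Not met: 6 of 8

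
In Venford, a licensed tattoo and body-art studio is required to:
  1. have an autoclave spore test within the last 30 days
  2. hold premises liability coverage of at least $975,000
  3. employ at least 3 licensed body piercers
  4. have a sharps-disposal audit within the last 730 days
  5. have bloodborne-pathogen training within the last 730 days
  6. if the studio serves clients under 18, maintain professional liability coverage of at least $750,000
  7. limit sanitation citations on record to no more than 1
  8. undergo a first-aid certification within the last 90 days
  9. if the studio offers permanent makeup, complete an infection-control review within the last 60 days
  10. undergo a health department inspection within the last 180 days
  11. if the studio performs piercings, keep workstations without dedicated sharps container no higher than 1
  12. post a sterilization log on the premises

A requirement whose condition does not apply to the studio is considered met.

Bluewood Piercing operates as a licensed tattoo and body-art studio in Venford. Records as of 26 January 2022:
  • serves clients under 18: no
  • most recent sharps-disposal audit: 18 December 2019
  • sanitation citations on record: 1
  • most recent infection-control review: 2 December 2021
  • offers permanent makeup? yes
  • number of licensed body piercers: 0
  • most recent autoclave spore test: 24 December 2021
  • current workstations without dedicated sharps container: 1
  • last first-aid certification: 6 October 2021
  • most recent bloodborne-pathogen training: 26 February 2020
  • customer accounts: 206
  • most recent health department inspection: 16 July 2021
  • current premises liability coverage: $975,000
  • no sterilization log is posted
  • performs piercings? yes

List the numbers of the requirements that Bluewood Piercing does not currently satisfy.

1, 3, 4, 8, 10, 12

1. autoclave spore test 33 days ago vs limit 30 → not met
2. premises liability coverage $975,000 ≥ $975,000 → met
3. licensed body piercers 0 < 3 → not met
4. sharps-disposal audit 770 days ago vs limit 730 → not met
5. bloodborne-pathogen training 700 days ago vs limit 730 → met
6. condition 'serves clients under 18' does not hold → requirement n/a → met
7. sanitation citations on record 1 ≤ 1 → met
8. first-aid certification 112 days ago vs limit 90 → not met
9. condition 'offers permanent makeup' holds; infection-control review 55 days ago vs limit 60 → met
10. health department inspection 194 days ago vs limit 180 → not met
11. condition 'performs piercings' holds; workstations without dedicated sharps container 1 ≤ 1 → met
12. sterilization log absent → not met
Not met: 1, 3, 4, 8, 10, 12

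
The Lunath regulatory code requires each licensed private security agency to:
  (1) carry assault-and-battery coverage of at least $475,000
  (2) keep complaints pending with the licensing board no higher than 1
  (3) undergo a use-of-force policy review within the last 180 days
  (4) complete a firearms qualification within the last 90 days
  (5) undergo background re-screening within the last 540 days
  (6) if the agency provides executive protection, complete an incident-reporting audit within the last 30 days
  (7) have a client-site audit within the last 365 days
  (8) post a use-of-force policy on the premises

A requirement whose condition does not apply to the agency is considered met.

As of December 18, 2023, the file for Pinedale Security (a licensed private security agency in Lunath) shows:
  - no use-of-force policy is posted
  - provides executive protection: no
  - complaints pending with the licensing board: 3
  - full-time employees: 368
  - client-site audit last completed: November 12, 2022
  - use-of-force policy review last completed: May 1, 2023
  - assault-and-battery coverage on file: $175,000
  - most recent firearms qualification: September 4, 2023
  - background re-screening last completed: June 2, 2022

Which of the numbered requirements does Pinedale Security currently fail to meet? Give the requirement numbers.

1, 2, 3, 4, 5, 7, 8

1. assault-and-battery coverage $175,000 < $475,000 → not met
2. complaints pending with the licensing board 3 > 1 → not met
3. use-of-force policy review 231 days ago vs limit 180 → not met
4. firearms qualification 105 days ago vs limit 90 → not met
5. background re-screening 564 days ago vs limit 540 → not met
6. condition 'provides executive protection' does not hold → requirement n/a → met
7. client-site audit 401 days ago vs limit 365 → not met
8. use-of-force policy absent → not met
Not met: 1, 2, 3, 4, 5, 7, 8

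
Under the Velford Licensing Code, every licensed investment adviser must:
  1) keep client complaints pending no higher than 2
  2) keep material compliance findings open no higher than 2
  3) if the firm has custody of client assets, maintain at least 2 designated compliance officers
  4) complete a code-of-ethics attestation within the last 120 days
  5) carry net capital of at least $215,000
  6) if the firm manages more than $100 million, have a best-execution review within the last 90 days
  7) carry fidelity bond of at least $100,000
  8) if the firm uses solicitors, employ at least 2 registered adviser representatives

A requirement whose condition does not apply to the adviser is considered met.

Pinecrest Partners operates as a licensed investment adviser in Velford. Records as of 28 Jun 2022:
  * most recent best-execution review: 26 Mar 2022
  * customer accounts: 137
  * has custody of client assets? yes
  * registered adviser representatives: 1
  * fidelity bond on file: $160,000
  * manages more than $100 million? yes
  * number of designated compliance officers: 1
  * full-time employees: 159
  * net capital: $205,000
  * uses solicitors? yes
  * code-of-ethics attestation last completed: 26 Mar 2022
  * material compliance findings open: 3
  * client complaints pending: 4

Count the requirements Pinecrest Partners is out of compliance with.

6

1. client complaints pending 4 > 2 → not met
2. material compliance findings open 3 > 2 → not met
3. condition 'has custody of client assets' holds; designated compliance officers 1 < 2 → not met
4. code-of-ethics attestation 94 days ago vs limit 120 → met
5. net capital $205,000 < $215,000 → not met
6. condition 'manages more than $100 million' holds; best-execution review 94 days ago vs limit 90 → not met
7. fidelity bond $160,000 ≥ $100,000 → met
8. condition 'uses solicitors' holds; registered adviser representatives 1 < 2 → not met
Not met: 6 of 8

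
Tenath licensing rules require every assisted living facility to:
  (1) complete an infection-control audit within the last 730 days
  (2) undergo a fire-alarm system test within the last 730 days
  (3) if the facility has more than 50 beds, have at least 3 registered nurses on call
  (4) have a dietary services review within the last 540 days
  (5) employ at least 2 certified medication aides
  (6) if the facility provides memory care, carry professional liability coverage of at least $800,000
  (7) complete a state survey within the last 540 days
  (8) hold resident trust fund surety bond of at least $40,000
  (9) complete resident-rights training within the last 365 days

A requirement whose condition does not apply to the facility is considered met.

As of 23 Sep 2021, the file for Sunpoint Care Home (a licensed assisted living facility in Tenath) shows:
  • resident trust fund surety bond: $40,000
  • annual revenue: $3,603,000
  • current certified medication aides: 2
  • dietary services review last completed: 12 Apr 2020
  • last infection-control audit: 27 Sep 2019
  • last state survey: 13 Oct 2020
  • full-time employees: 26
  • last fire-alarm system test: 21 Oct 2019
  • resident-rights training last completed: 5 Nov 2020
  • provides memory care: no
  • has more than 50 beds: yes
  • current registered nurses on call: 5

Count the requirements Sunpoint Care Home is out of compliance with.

1. infection-control audit 727 days ago vs limit 730 → met
2. fire-alarm system test 703 days ago vs limit 730 → met
3. condition 'has more than 50 beds' holds; registered nurses on call 5 ≥ 3 → met
4. dietary services review 529 days ago vs limit 540 → met
5. certified medication aides 2 ≥ 2 → met
6. condition 'provides memory care' does not hold → requirement n/a → met
7. state survey 345 days ago vs limit 540 → met
8. resident trust fund surety bond $40,000 ≥ $40,000 → met
9. resident-rights training 322 days ago vs limit 365 → met
Not met: 0 of 9

0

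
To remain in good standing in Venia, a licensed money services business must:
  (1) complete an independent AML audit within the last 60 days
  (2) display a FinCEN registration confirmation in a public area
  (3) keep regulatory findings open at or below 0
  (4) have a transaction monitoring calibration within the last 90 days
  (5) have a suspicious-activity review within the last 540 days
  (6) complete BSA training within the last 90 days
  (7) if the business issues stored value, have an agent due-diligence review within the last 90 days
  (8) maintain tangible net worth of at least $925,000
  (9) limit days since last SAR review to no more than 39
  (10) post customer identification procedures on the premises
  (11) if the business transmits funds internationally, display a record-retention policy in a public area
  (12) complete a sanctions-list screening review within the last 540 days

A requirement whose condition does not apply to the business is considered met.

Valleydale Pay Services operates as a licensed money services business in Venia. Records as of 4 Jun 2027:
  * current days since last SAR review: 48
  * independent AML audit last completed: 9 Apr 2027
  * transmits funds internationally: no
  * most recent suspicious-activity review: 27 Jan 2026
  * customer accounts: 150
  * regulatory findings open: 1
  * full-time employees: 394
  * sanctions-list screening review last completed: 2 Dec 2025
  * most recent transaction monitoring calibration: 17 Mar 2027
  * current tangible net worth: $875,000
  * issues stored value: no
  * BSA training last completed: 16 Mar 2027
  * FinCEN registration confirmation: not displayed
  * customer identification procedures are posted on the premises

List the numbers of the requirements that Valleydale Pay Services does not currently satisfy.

1. independent AML audit 56 days ago vs limit 60 → met
2. FinCEN registration confirmation absent → not met
3. regulatory findings open 1 > 0 → not met
4. transaction monitoring calibration 79 days ago vs limit 90 → met
5. suspicious-activity review 493 days ago vs limit 540 → met
6. BSA training 80 days ago vs limit 90 → met
7. condition 'issues stored value' does not hold → requirement n/a → met
8. tangible net worth $875,000 < $925,000 → not met
9. days since last SAR review 48 > 39 → not met
10. customer identification procedures present → met
11. condition 'transmits funds internationally' does not hold → requirement n/a → met
12. sanctions-list screening review 549 days ago vs limit 540 → not met
Not met: 2, 3, 8, 9, 12

2, 3, 8, 9, 12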